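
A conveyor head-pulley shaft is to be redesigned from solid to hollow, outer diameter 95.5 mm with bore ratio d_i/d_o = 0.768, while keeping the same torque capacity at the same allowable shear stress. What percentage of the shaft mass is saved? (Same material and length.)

45.5 %

Equal τ_max and T ⇒ the solid shaft needs d_s³ = d_o³(1−k⁴), so d_s = 95.5·(1−0.768⁴)^(1/3) = 82.82 mm.
Area ratio A_h/A_s = d_o²(1−k²)/d_s² = (1−k²)/(1−k⁴)^(2/3) = 0.5455.
Mass saving = 1 − 0.5455 = 45.5 %.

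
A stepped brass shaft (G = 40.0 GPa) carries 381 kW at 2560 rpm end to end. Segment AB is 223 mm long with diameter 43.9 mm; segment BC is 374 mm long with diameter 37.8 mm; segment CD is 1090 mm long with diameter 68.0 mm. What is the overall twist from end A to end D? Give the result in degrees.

6.10°

ω = 2π·2560/60 = 268.1 rad/s, so T = P/ω = 381×10³ / 268.1 = 1421 N·m.
J_AB = π(0.0439)⁴/32 = 3.65×10^-7 m⁴; J_BC = π(0.0378)⁴/32 = 2.00×10^-7 m⁴; J_CD = π(0.0680)⁴/32 = 2.10×10^-6 m⁴.
θ = (T/G)·Σ L_i/J_i = (1421/40.0×10⁹)·(0.223/3.65×10^-7 + 0.374/2.00×10^-7 + 1.09/2.10×10^-6) = 0.1065 rad.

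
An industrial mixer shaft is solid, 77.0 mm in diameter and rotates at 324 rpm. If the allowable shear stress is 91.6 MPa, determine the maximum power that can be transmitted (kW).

J = πd⁴/32 = π(0.0770)⁴/32 = 3.451×10^-6 m⁴.
T_max = τ_allow·J/r = 9.16×10^7 × 3.451×10^-6 / 0.0385 = 8211 N·m.
ω = 2π·324/60 = 33.93 rad/s, so P_max = T_max·ω = 2.786×10^5 W.

279 kW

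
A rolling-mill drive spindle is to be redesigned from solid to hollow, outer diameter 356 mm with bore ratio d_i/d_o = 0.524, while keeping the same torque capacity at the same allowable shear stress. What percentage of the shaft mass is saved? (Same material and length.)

23.6 %

Equal τ_max and T ⇒ the solid shaft needs d_s³ = d_o³(1−k⁴), so d_s = 356·(1−0.524⁴)^(1/3) = 346.8 mm.
Area ratio A_h/A_s = d_o²(1−k²)/d_s² = (1−k²)/(1−k⁴)^(2/3) = 0.7643.
Mass saving = 1 − 0.7643 = 23.6 %.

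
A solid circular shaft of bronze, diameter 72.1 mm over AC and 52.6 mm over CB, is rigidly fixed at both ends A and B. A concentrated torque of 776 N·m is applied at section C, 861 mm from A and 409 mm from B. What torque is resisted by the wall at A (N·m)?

Compatibility: T_A·a/J_AC = T_B·b/J_CB with T_A + T_B = T₀.
J_AC = 2.65×10^-6 m⁴, J_CB = 7.52×10^-7 m⁴, so T_A = T₀·(J_AC/a)/((J_AC/a)+(J_CB/b)) = 486.1 N·m, T_B = 289.9 N·m.

486 N·m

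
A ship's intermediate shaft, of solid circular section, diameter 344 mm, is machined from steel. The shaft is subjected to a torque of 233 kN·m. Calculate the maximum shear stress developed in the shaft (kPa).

29200 kPa

J = πd⁴/32 = π(0.344)⁴/32 = 1.375×10^-3 m⁴.
τ_max = T·r/J = 233000 × 0.172 / 1.375×10^-3 = 2.915×10^7 Pa.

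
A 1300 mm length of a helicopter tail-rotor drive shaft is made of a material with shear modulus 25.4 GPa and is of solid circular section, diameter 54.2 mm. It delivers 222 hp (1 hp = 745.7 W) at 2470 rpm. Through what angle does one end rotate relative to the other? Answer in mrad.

ω = 2π·2470/60 = 258.7 rad/s, so T = P/ω = 222×745.7 / 258.7 = 640.0 N·m.
J = πd⁴/32 = π(0.0542)⁴/32 = 8.472×10^-7 m⁴.
θ = T·L/(G·J) = 640.0 × 1.30 / (25.4×10⁹ × 8.472×10^-7) = 0.03866 rad.

38.7 mrad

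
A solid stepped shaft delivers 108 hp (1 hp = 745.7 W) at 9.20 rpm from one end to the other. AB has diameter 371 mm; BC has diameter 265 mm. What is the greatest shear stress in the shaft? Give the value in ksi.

ω = 2π·9.20/60 = 0.9634 rad/s, so T = P/ω = 108×745.7 / 0.9634 = 83590 N·m.
Under the same torque, τ_max = 16T/(πd³) is largest where d is smallest — segment BC (d = 265 mm).
τ_max = 16·83590/(π·(0.265)³) = 2.288×10^7 Pa.

3.32 ksi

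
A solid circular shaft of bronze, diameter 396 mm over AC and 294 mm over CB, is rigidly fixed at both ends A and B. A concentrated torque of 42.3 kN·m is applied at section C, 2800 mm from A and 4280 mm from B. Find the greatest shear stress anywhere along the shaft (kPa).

2890 kPa

Compatibility: T_A·a/J_AC = T_B·b/J_CB with T_A + T_B = T₀.
J_AC = 2.41×10^-3 m⁴, J_CB = 7.33×10^-4 m⁴, so T_A = T₀·(J_AC/a)/((J_AC/a)+(J_CB/b)) = 35290 N·m, T_B = 7013 N·m.
τ in each portion: τ_AC = 2.89×10^6 Pa, τ_CB = 1.41×10^6 Pa; maximum is in AC.
τ_max = T_AC·r/J = 35290·0.198/2.41×10^-3 = 2.894×10^6 Pa.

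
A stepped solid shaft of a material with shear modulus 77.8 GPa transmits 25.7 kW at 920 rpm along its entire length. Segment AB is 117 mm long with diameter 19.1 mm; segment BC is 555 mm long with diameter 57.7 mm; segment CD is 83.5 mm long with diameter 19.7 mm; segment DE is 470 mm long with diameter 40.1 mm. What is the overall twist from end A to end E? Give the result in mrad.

58.2 mrad

ω = 2π·920/60 = 96.34 rad/s, so T = P/ω = 25.7×10³ / 96.34 = 266.8 N·m.
J_AB = π(0.0191)⁴/32 = 1.31×10^-8 m⁴; J_BC = π(0.0577)⁴/32 = 1.09×10^-6 m⁴; J_CD = π(0.0197)⁴/32 = 1.48×10^-8 m⁴; J_DE = π(0.0401)⁴/32 = 2.54×10^-7 m⁴.
θ = (T/G)·Σ L_i/J_i = (266.8/77.8×10⁹)·(0.117/1.31×10^-8 + 0.555/1.09×10^-6 + 0.0835/1.48×10^-8 + 0.470/2.54×10^-7) = 0.05816 rad.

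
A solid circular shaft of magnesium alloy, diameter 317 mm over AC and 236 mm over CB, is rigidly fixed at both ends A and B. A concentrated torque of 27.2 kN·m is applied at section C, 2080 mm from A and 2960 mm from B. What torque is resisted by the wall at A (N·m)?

22400 N·m

Compatibility: T_A·a/J_AC = T_B·b/J_CB with T_A + T_B = T₀.
J_AC = 9.91×10^-4 m⁴, J_CB = 3.05×10^-4 m⁴, so T_A = T₀·(J_AC/a)/((J_AC/a)+(J_CB/b)) = 22370 N·m, T_B = 4829 N·m.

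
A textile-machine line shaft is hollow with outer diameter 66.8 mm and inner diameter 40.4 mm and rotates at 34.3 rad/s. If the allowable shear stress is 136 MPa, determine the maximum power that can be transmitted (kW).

J = π(d_o⁴ − d_i⁴)/32 = π(0.0668⁴ − 0.0404⁴)/32 = 1.693×10^-6 m⁴.
T_max = τ_allow·J/r = 1.36×10^8 × 1.693×10^-6 / 0.0334 = 6895 N·m.
ω = 34.3 rad/s, so P_max = T_max·ω = 2.365×10^5 W.

236 kW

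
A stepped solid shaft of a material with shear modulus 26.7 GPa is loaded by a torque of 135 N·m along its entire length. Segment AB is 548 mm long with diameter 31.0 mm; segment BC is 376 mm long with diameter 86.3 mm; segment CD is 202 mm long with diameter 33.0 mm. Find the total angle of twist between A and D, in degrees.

J_AB = π(0.0310)⁴/32 = 9.07×10^-8 m⁴; J_BC = π(0.0863)⁴/32 = 5.45×10^-6 m⁴; J_CD = π(0.0330)⁴/32 = 1.16×10^-7 m⁴.
θ = (T/G)·Σ L_i/J_i = (135.0/26.7×10⁹)·(0.548/9.07×10^-8 + 0.376/5.45×10^-6 + 0.202/1.16×10^-7) = 0.03968 rad.

2.27°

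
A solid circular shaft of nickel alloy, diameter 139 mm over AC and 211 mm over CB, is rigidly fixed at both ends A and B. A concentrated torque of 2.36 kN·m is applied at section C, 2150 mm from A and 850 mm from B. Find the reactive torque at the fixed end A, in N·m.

164 N·m

Compatibility: T_A·a/J_AC = T_B·b/J_CB with T_A + T_B = T₀.
J_AC = 3.66×10^-5 m⁴, J_CB = 1.95×10^-4 m⁴, so T_A = T₀·(J_AC/a)/((J_AC/a)+(J_CB/b)) = 163.5 N·m, T_B = 2196 N·m.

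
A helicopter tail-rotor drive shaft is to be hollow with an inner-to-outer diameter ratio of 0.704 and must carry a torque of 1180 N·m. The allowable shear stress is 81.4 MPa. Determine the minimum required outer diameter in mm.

For a hollow shaft with d_i/d_o = 0.704: τ_max = 16T/(π d_o³ (1−k⁴)), so d_o = [16T/(π τ_allow (1−k⁴))]^(1/3) = [16·1180/(π·8.14×10^7·0.7544)]^(1/3) = 0.04608 m.

46.1 mm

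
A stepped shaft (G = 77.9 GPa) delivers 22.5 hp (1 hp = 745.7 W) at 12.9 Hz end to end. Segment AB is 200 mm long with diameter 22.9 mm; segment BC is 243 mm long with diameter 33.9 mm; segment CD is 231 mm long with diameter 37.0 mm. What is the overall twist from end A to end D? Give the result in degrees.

ω = 2π·12.9 = 81.05 rad/s, so T = P/ω = 22.5×745.7 / 81.05 = 207.0 N·m.
J_AB = π(0.0229)⁴/32 = 2.70×10^-8 m⁴; J_BC = π(0.0339)⁴/32 = 1.30×10^-7 m⁴; J_CD = π(0.0370)⁴/32 = 1.84×10^-7 m⁴.
θ = (T/G)·Σ L_i/J_i = (207.0/77.9×10⁹)·(0.200/2.70×10^-8 + 0.243/1.30×10^-7 + 0.231/1.84×10^-7) = 0.02800 rad.

1.60°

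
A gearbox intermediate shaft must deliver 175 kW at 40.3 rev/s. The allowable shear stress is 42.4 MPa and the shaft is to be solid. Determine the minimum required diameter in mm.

43.6 mm

ω = 2π·40.3 = 253.2 rad/s, so T = P/ω = 175×10³ / 253.2 = 691.1 N·m.
For a solid shaft τ_max = 16T/(πd³), so d = (16T/(π τ_allow))^(1/3) = (16·691.1/(π·4.24×10^7))^(1/3) = 0.04362 m.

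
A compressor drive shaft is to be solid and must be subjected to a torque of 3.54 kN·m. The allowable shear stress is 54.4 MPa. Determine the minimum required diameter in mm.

For a solid shaft τ_max = 16T/(πd³), so d = (16T/(π τ_allow))^(1/3) = (16·3540/(π·5.44×10^7))^(1/3) = 0.06920 m.

69.2 mm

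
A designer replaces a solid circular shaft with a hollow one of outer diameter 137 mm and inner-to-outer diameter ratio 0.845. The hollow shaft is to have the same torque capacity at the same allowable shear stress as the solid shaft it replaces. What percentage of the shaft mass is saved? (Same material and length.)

Equal τ_max and T ⇒ the solid shaft needs d_s³ = d_o³(1−k⁴), so d_s = 137·(1−0.845⁴)^(1/3) = 108.0 mm.
Area ratio A_h/A_s = d_o²(1−k²)/d_s² = (1−k²)/(1−k⁴)^(2/3) = 0.4600.
Mass saving = 1 − 0.4600 = 54.0 %.

54.0 %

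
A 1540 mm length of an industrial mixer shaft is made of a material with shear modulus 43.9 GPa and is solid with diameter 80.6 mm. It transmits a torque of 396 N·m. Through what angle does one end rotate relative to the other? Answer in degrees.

J = πd⁴/32 = π(0.0806)⁴/32 = 4.143×10^-6 m⁴.
θ = T·L/(G·J) = 396.0 × 1.54 / (43.9×10⁹ × 4.143×10^-6) = 3.353×10^-3 rad.

0.192°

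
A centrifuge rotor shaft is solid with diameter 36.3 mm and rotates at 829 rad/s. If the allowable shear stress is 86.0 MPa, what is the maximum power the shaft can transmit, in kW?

J = πd⁴/32 = π(0.0363)⁴/32 = 1.705×10^-7 m⁴.
T_max = τ_allow·J/r = 8.60×10^7 × 1.705×10^-7 / 0.0181 = 807.7 N·m.
ω = 829 rad/s, so P_max = T_max·ω = 6.696×10^5 W.

670 kW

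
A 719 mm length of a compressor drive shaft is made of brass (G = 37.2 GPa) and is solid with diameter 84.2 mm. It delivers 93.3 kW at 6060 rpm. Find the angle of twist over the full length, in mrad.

0.576 mrad

ω = 2π·6060/60 = 634.6 rad/s, so T = P/ω = 93.3×10³ / 634.6 = 147.0 N·m.
J = πd⁴/32 = π(0.0842)⁴/32 = 4.935×10^-6 m⁴.
θ = T·L/(G·J) = 147.0 × 0.719 / (37.2×10⁹ × 4.935×10^-6) = 5.759×10^-4 rad.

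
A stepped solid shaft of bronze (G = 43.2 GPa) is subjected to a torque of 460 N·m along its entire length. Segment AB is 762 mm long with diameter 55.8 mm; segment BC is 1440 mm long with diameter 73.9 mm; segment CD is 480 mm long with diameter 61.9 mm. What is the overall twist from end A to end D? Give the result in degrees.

0.992°

J_AB = π(0.0558)⁴/32 = 9.52×10^-7 m⁴; J_BC = π(0.0739)⁴/32 = 2.93×10^-6 m⁴; J_CD = π(0.0619)⁴/32 = 1.44×10^-6 m⁴.
θ = (T/G)·Σ L_i/J_i = (460.0/43.2×10⁹)·(0.762/9.52×10^-7 + 1.44/2.93×10^-6 + 0.480/1.44×10^-6) = 0.01731 rad.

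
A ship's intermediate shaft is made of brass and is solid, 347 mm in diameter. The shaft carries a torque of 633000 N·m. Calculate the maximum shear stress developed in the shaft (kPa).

77200 kPa

J = πd⁴/32 = π(0.347)⁴/32 = 1.423×10^-3 m⁴.
τ_max = T·r/J = 633000 × 0.173 / 1.423×10^-3 = 7.716×10^7 Pa.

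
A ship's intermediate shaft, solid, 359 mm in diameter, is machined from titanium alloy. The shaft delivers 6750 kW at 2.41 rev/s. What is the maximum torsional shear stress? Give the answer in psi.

7120 psi

ω = 2π·2.41 = 15.14 rad/s, so T = P/ω = 6750×10³ / 15.14 = 445800 N·m.
J = πd⁴/32 = π(0.359)⁴/32 = 1.631×10^-3 m⁴.
τ_max = T·r/J = 445800 × 0.179 / 1.631×10^-3 = 4.907×10^7 Pa.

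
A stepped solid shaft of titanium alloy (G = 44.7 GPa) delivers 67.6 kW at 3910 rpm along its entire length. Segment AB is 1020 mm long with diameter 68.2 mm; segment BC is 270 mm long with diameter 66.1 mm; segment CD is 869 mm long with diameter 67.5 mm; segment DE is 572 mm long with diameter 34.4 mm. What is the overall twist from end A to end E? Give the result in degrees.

1.10°

ω = 2π·3910/60 = 409.5 rad/s, so T = P/ω = 67.6×10³ / 409.5 = 165.1 N·m.
J_AB = π(0.0682)⁴/32 = 2.12×10^-6 m⁴; J_BC = π(0.0661)⁴/32 = 1.87×10^-6 m⁴; J_CD = π(0.0675)⁴/32 = 2.04×10^-6 m⁴; J_DE = π(0.0344)⁴/32 = 1.37×10^-7 m⁴.
θ = (T/G)·Σ L_i/J_i = (165.1/44.7×10⁹)·(1.02/2.12×10^-6 + 0.270/1.87×10^-6 + 0.869/2.04×10^-6 + 0.572/1.37×10^-7) = 0.01925 rad.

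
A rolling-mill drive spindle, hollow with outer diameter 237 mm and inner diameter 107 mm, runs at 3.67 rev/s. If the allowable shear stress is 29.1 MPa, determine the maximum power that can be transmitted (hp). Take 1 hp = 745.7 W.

2250 hp

J = π(d_o⁴ − d_i⁴)/32 = π(0.237⁴ − 0.107⁴)/32 = 2.969×10^-4 m⁴.
T_max = τ_allow·J/r = 2.91×10^7 × 2.969×10^-4 / 0.118 = 72900 N·m.
ω = 2π·3.67 = 23.06 rad/s, so P_max = T_max·ω = 1.681×10^6 W.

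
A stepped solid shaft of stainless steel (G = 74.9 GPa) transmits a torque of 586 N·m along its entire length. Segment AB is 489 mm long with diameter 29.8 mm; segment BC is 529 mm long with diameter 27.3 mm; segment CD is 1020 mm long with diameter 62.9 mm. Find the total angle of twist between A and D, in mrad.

131 mrad

J_AB = π(0.0298)⁴/32 = 7.74×10^-8 m⁴; J_BC = π(0.0273)⁴/32 = 5.45×10^-8 m⁴; J_CD = π(0.0629)⁴/32 = 1.54×10^-6 m⁴.
θ = (T/G)·Σ L_i/J_i = (586.0/74.9×10⁹)·(0.489/7.74×10^-8 + 0.529/5.45×10^-8 + 1.02/1.54×10^-6) = 0.1305 rad.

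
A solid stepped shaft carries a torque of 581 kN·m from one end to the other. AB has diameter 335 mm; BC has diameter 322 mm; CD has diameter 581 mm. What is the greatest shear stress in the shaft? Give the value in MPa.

88.6 MPa

Under the same torque, τ_max = 16T/(πd³) is largest where d is smallest — segment BC (d = 322 mm).
τ_max = 16·581000/(π·(0.322)³) = 8.863×10^7 Pa.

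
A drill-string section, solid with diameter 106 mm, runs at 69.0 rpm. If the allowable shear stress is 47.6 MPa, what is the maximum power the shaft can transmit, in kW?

J = πd⁴/32 = π(0.106)⁴/32 = 1.239×10^-5 m⁴.
T_max = τ_allow·J/r = 4.76×10^7 × 1.239×10^-5 / 0.0530 = 11130 N·m.
ω = 2π·69.0/60 = 7.226 rad/s, so P_max = T_max·ω = 8.043×10^4 W.

80.4 kW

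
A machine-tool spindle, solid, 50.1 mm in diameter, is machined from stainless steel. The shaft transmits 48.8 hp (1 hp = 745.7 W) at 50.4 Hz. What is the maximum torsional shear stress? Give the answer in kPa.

4650 kPa

ω = 2π·50.4 = 316.7 rad/s, so T = P/ω = 48.8×745.7 / 316.7 = 114.9 N·m.
J = πd⁴/32 = π(0.0501)⁴/32 = 6.185×10^-7 m⁴.
τ_max = T·r/J = 114.9 × 0.0250 / 6.185×10^-7 = 4.654×10^6 Pa.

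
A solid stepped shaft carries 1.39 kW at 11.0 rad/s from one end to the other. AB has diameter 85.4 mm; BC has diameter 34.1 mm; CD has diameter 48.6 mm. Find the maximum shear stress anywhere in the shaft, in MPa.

ω = 11.0 rad/s, so T = P/ω = 1.39×10³ / 11.00 = 126.4 N·m.
Under the same torque, τ_max = 16T/(πd³) is largest where d is smallest — segment BC (d = 34.1 mm).
τ_max = 16·126.4/(π·(0.0341)³) = 1.623×10^7 Pa.

16.2 MPa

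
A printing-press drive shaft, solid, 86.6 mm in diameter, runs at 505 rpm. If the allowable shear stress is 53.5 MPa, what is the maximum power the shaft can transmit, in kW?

J = πd⁴/32 = π(0.0866)⁴/32 = 5.522×10^-6 m⁴.
T_max = τ_allow·J/r = 5.35×10^7 × 5.522×10^-6 / 0.0433 = 6822 N·m.
ω = 2π·505/60 = 52.88 rad/s, so P_max = T_max·ω = 3.608×10^5 W.

361 kW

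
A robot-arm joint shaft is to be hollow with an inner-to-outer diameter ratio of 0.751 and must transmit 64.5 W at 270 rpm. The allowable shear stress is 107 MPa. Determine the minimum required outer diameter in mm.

5.42 mm

ω = 2π·270/60 = 28.27 rad/s, so T = P/ω = 64.5 / 28.27 = 2.281 N·m.
For a hollow shaft with d_i/d_o = 0.751: τ_max = 16T/(π d_o³ (1−k⁴)), so d_o = [16T/(π τ_allow (1−k⁴))]^(1/3) = [16·2.281/(π·1.07×10^8·0.6819)]^(1/3) = 0.005420 m.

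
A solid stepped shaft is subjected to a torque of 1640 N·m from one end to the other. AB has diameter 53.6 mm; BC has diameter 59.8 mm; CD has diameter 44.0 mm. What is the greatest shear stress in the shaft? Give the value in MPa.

98.1 MPa

Under the same torque, τ_max = 16T/(πd³) is largest where d is smallest — segment CD (d = 44.0 mm).
τ_max = 16·1640/(π·(0.0440)³) = 9.805×10^7 Pa.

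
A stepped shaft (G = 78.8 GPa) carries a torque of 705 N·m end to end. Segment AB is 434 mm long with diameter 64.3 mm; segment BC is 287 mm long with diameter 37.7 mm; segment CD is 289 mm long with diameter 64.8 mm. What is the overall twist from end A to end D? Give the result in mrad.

J_AB = π(0.0643)⁴/32 = 1.68×10^-6 m⁴; J_BC = π(0.0377)⁴/32 = 1.98×10^-7 m⁴; J_CD = π(0.0648)⁴/32 = 1.73×10^-6 m⁴.
θ = (T/G)·Σ L_i/J_i = (705.0/78.8×10⁹)·(0.434/1.68×10^-6 + 0.287/1.98×10^-7 + 0.289/1.73×10^-6) = 0.01675 rad.

16.8 mrad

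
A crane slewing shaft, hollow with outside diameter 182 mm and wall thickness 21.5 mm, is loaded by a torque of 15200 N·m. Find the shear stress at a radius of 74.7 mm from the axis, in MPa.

J = π(d_o⁴ − d_i⁴)/32 = π(0.182⁴ − 0.139⁴)/32 = 7.107×10^-5 m⁴.
Shear stress varies linearly with radius: τ = T·r/J = 15200 × 0.0747 / 7.107×10^-5 = 1.598×10^7 Pa.

16.0 MPa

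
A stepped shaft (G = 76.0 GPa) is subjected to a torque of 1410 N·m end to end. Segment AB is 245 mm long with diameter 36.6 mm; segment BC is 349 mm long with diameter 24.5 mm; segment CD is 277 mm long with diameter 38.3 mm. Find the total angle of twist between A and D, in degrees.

J_AB = π(0.0366)⁴/32 = 1.76×10^-7 m⁴; J_BC = π(0.0245)⁴/32 = 3.54×10^-8 m⁴; J_CD = π(0.0383)⁴/32 = 2.11×10^-7 m⁴.
θ = (T/G)·Σ L_i/J_i = (1410/76.0×10⁹)·(0.245/1.76×10^-7 + 0.349/3.54×10^-8 + 0.277/2.11×10^-7) = 0.2332 rad.

13.4°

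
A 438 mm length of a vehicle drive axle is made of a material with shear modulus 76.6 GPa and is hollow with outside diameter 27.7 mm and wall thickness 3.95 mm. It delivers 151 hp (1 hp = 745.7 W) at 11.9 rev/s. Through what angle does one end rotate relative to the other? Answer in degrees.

ω = 2π·11.9 = 74.77 rad/s, so T = P/ω = 151×745.7 / 74.77 = 1506 N·m.
J = π(d_o⁴ − d_i⁴)/32 = π(0.0277⁴ − 0.0198⁴)/32 = 4.271×10^-8 m⁴.
θ = T·L/(G·J) = 1506 × 0.438 / (76.6×10⁹ × 4.271×10^-8) = 0.2016 rad.

11.6°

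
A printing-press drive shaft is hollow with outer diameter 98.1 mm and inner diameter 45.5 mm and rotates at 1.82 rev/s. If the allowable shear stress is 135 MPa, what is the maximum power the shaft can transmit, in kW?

273 kW

J = π(d_o⁴ − d_i⁴)/32 = π(0.0981⁴ − 0.0455⁴)/32 = 8.672×10^-6 m⁴.
T_max = τ_allow·J/r = 1.35×10^8 × 8.672×10^-6 / 0.0490 = 23870 N·m.
ω = 2π·1.82 = 11.44 rad/s, so P_max = T_max·ω = 2.729×10^5 W.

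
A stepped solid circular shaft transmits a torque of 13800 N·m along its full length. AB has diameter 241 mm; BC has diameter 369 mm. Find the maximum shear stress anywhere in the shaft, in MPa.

5.02 MPa

Under the same torque, τ_max = 16T/(πd³) is largest where d is smallest — segment AB (d = 241 mm).
τ_max = 16·13800/(π·(0.241)³) = 5.021×10^6 Pa.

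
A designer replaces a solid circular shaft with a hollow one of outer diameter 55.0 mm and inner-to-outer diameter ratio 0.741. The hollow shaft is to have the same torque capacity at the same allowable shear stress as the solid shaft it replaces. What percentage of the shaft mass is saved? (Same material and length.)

42.7 %

Equal τ_max and T ⇒ the solid shaft needs d_s³ = d_o³(1−k⁴), so d_s = 55.0·(1−0.741⁴)^(1/3) = 48.80 mm.
Area ratio A_h/A_s = d_o²(1−k²)/d_s² = (1−k²)/(1−k⁴)^(2/3) = 0.5728.
Mass saving = 1 − 0.5728 = 42.7 %.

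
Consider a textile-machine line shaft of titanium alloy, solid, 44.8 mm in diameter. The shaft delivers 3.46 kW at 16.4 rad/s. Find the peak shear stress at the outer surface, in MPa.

ω = 16.4 rad/s, so T = P/ω = 3.46×10³ / 16.40 = 211.0 N·m.
J = πd⁴/32 = π(0.0448)⁴/32 = 3.955×10^-7 m⁴.
τ_max = T·r/J = 211.0 × 0.0224 / 3.955×10^-7 = 1.195×10^7 Pa.

12.0 MPa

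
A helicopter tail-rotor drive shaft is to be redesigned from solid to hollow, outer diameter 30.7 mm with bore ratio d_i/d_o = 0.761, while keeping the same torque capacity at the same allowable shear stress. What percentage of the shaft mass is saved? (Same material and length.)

Equal τ_max and T ⇒ the solid shaft needs d_s³ = d_o³(1−k⁴), so d_s = 30.7·(1−0.761⁴)^(1/3) = 26.79 mm.
Area ratio A_h/A_s = d_o²(1−k²)/d_s² = (1−k²)/(1−k⁴)^(2/3) = 0.5526.
Mass saving = 1 − 0.5526 = 44.7 %.

44.7 %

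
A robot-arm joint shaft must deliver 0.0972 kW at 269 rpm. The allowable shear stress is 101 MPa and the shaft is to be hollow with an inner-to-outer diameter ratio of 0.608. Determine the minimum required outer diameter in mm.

ω = 2π·269/60 = 28.17 rad/s, so T = P/ω = 0.0972×10³ / 28.17 = 3.451 N·m.
For a hollow shaft with d_i/d_o = 0.608: τ_max = 16T/(π d_o³ (1−k⁴)), so d_o = [16T/(π τ_allow (1−k⁴))]^(1/3) = [16·3.451/(π·1.01×10^8·0.8633)]^(1/3) = 0.005863 m.

5.86 mm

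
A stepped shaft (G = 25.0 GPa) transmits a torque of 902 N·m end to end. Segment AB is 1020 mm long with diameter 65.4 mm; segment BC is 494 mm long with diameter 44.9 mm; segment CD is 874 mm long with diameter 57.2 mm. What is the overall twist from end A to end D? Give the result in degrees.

J_AB = π(0.0654)⁴/32 = 1.80×10^-6 m⁴; J_BC = π(0.0449)⁴/32 = 3.99×10^-7 m⁴; J_CD = π(0.0572)⁴/32 = 1.05×10^-6 m⁴.
θ = (T/G)·Σ L_i/J_i = (902.0/25.0×10⁹)·(1.02/1.80×10^-6 + 0.494/3.99×10^-7 + 0.874/1.05×10^-6) = 0.09516 rad.

5.45°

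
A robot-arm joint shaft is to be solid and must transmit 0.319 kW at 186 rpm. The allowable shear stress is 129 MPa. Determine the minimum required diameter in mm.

ω = 2π·186/60 = 19.48 rad/s, so T = P/ω = 0.319×10³ / 19.48 = 16.38 N·m.
For a solid shaft τ_max = 16T/(πd³), so d = (16T/(π τ_allow))^(1/3) = (16·16.38/(π·1.29×10^8))^(1/3) = 0.008647 m.

8.65 mm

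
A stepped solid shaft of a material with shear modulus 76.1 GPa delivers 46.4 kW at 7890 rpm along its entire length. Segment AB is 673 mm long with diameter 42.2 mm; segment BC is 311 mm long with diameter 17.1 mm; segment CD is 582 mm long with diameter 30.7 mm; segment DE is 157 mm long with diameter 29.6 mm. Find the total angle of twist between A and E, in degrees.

2.03°

ω = 2π·7890/60 = 826.2 rad/s, so T = P/ω = 46.4×10³ / 826.2 = 56.16 N·m.
J_AB = π(0.0422)⁴/32 = 3.11×10^-7 m⁴; J_BC = π(0.0171)⁴/32 = 8.39×10^-9 m⁴; J_CD = π(0.0307)⁴/32 = 8.72×10^-8 m⁴; J_DE = π(0.0296)⁴/32 = 7.54×10^-8 m⁴.
θ = (T/G)·Σ L_i/J_i = (56.16/76.1×10⁹)·(0.673/3.11×10^-7 + 0.311/8.39×10^-9 + 0.582/8.72×10^-8 + 0.157/7.54×10^-8) = 0.03540 rad.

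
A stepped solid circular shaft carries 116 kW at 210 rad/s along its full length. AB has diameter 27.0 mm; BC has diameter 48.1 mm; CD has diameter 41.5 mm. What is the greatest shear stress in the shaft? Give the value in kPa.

ω = 210 rad/s, so T = P/ω = 116×10³ / 210.0 = 552.4 N·m.
Under the same torque, τ_max = 16T/(πd³) is largest where d is smallest — segment AB (d = 27.0 mm).
τ_max = 16·552.4/(π·(0.0270)³) = 1.429×10^8 Pa.

143000 kPa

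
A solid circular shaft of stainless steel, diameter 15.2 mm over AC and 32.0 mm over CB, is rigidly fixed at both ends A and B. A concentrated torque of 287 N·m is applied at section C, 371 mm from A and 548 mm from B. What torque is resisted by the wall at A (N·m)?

Compatibility: T_A·a/J_AC = T_B·b/J_CB with T_A + T_B = T₀.
J_AC = 5.24×10^-9 m⁴, J_CB = 1.03×10^-7 m⁴, so T_A = T₀·(J_AC/a)/((J_AC/a)+(J_CB/b)) = 20.07 N·m, T_B = 266.9 N·m.

20.1 N·m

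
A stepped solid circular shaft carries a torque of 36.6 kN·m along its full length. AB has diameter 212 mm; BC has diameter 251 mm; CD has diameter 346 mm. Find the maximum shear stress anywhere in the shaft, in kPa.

19600 kPa

Under the same torque, τ_max = 16T/(πd³) is largest where d is smallest — segment AB (d = 212 mm).
τ_max = 16·36600/(π·(0.212)³) = 1.956×10^7 Pa.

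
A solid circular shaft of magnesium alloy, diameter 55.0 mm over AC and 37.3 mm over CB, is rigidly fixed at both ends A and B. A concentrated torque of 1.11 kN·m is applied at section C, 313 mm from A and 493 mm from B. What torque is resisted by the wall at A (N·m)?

Compatibility: T_A·a/J_AC = T_B·b/J_CB with T_A + T_B = T₀.
J_AC = 8.98×10^-7 m⁴, J_CB = 1.90×10^-7 m⁴, so T_A = T₀·(J_AC/a)/((J_AC/a)+(J_CB/b)) = 978.6 N·m, T_B = 131.4 N·m.

979 N·m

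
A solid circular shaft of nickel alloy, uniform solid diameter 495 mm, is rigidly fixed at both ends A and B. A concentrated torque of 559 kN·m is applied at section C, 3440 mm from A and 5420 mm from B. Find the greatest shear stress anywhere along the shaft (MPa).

14.4 MPa

With uniform GJ and both ends fixed, compatibility θ_AC = θ_CB gives T_A·a = T_B·b, together with T_A + T_B = T₀.
T_A = T₀·b/(a+b) = 559000·5420/8860 = 342000 N·m; T_B = 217000 N·m.
τ in each portion: τ_AC = 1.44×10^7 Pa, τ_CB = 9.11×10^6 Pa; maximum is in AC.
τ_max = T_AC·r/J = 342000·0.247/5.89×10^-3 = 1.436×10^7 Pa.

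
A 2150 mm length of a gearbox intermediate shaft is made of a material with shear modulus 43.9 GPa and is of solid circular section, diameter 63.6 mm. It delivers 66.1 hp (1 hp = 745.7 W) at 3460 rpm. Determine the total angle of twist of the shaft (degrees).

ω = 2π·3460/60 = 362.3 rad/s, so T = P/ω = 66.1×745.7 / 362.3 = 136.0 N·m.
J = πd⁴/32 = π(0.0636)⁴/32 = 1.606×10^-6 m⁴.
θ = T·L/(G·J) = 136.0 × 2.15 / (43.9×10⁹ × 1.606×10^-6) = 4.148×10^-3 rad.

0.238°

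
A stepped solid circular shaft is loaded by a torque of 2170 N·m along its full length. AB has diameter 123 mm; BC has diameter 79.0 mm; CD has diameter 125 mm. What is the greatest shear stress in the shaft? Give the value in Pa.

Under the same torque, τ_max = 16T/(πd³) is largest where d is smallest — segment BC (d = 79.0 mm).
τ_max = 16·2170/(π·(0.0790)³) = 2.242×10^7 Pa.

2.24e7 Pa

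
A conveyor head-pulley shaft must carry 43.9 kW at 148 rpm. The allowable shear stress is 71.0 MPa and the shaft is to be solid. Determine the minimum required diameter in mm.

ω = 2π·148/60 = 15.50 rad/s, so T = P/ω = 43.9×10³ / 15.50 = 2833 N·m.
For a solid shaft τ_max = 16T/(πd³), so d = (16T/(π τ_allow))^(1/3) = (16·2833/(π·7.10×10^7))^(1/3) = 0.05879 m.

58.8 mm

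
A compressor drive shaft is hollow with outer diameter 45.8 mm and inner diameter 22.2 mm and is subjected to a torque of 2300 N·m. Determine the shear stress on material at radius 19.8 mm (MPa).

J = π(d_o⁴ − d_i⁴)/32 = π(0.0458⁴ − 0.0222⁴)/32 = 4.081×10^-7 m⁴.
Shear stress varies linearly with radius: τ = T·r/J = 2300 × 0.0198 / 4.081×10^-7 = 1.116×10^8 Pa.

112 MPa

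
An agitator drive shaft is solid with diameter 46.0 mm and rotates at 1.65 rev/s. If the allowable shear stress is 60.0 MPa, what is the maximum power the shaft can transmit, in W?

J = πd⁴/32 = π(0.0460)⁴/32 = 4.396×10^-7 m⁴.
T_max = τ_allow·J/r = 6.00×10^7 × 4.396×10^-7 / 0.0230 = 1147 N·m.
ω = 2π·1.65 = 10.37 rad/s, so P_max = T_max·ω = 1.189×10^4 W.

11900 W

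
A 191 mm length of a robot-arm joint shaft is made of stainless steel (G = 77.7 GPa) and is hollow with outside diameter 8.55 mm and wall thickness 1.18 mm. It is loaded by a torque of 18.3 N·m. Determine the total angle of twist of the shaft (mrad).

118 mrad

J = π(d_o⁴ − d_i⁴)/32 = π(0.00855⁴ − 0.00619⁴)/32 = 3.805×10^-10 m⁴.
θ = T·L/(G·J) = 18.30 × 0.191 / (77.7×10⁹ × 3.805×10^-10) = 0.1182 rad.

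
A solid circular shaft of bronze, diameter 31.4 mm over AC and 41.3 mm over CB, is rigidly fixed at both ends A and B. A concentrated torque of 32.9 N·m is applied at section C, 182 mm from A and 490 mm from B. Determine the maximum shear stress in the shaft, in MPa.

Compatibility: T_A·a/J_AC = T_B·b/J_CB with T_A + T_B = T₀.
J_AC = 9.54×10^-8 m⁴, J_CB = 2.86×10^-7 m⁴, so T_A = T₀·(J_AC/a)/((J_AC/a)+(J_CB/b)) = 15.58 N·m, T_B = 17.32 N·m.
τ in each portion: τ_AC = 2.56×10^6 Pa, τ_CB = 1.25×10^6 Pa; maximum is in AC.
τ_max = T_AC·r/J = 15.58·0.0157/9.54×10^-8 = 2.563×10^6 Pa.

2.56 MPa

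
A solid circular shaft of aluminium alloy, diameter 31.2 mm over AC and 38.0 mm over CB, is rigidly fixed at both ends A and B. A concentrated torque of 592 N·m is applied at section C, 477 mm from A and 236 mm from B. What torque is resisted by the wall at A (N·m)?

Compatibility: T_A·a/J_AC = T_B·b/J_CB with T_A + T_B = T₀.
J_AC = 9.30×10^-8 m⁴, J_CB = 2.05×10^-7 m⁴, so T_A = T₀·(J_AC/a)/((J_AC/a)+(J_CB/b)) = 108.7 N·m, T_B = 483.3 N·m.

109 N·m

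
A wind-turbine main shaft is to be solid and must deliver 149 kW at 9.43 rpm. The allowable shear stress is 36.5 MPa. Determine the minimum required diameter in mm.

276 mm

ω = 2π·9.43/60 = 0.9875 rad/s, so T = P/ω = 149×10³ / 0.9875 = 150900 N·m.
For a solid shaft τ_max = 16T/(πd³), so d = (16T/(π τ_allow))^(1/3) = (16·150900/(π·3.65×10^7))^(1/3) = 0.2761 m.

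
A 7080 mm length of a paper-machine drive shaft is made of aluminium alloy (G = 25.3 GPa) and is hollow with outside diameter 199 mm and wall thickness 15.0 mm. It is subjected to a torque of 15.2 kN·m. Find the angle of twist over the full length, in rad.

J = π(d_o⁴ − d_i⁴)/32 = π(0.199⁴ − 0.169⁴)/32 = 7.388×10^-5 m⁴.
θ = T·L/(G·J) = 15200 × 7.08 / (25.3×10⁹ × 7.388×10^-5) = 0.05758 rad.

0.0576 rad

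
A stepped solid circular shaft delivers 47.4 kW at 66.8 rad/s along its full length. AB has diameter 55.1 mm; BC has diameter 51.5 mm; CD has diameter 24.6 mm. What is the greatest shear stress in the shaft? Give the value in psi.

35200 psi

ω = 66.8 rad/s, so T = P/ω = 47.4×10³ / 66.80 = 709.6 N·m.
Under the same torque, τ_max = 16T/(πd³) is largest where d is smallest — segment CD (d = 24.6 mm).
τ_max = 16·709.6/(π·(0.0246)³) = 2.428×10^8 Pa.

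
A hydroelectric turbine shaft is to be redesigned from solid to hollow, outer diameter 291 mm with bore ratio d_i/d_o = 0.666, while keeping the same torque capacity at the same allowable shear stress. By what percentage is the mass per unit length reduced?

35.6 %

Equal τ_max and T ⇒ the solid shaft needs d_s³ = d_o³(1−k⁴), so d_s = 291·(1−0.666⁴)^(1/3) = 270.5 mm.
Area ratio A_h/A_s = d_o²(1−k²)/d_s² = (1−k²)/(1−k⁴)^(2/3) = 0.6439.
Mass saving = 1 − 0.6439 = 35.6 %.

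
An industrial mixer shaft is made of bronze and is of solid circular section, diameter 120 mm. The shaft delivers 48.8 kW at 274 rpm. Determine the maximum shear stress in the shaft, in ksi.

ω = 2π·274/60 = 28.69 rad/s, so T = P/ω = 48.8×10³ / 28.69 = 1701 N·m.
J = πd⁴/32 = π(0.120)⁴/32 = 2.036×10^-5 m⁴.
τ_max = T·r/J = 1701 × 0.0600 / 2.036×10^-5 = 5.013×10^6 Pa.

0.727 ksi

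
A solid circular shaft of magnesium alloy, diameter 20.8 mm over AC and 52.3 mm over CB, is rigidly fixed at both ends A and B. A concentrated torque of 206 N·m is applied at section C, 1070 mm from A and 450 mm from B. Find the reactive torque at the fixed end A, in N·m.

2.14 N·m

Compatibility: T_A·a/J_AC = T_B·b/J_CB with T_A + T_B = T₀.
J_AC = 1.84×10^-8 m⁴, J_CB = 7.35×10^-7 m⁴, so T_A = T₀·(J_AC/a)/((J_AC/a)+(J_CB/b)) = 2.145 N·m, T_B = 203.9 N·m.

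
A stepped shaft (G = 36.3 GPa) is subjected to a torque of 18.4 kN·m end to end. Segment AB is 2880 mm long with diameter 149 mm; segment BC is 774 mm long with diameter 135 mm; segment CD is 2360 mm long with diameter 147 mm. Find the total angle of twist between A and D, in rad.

0.0683 rad

J_AB = π(0.149)⁴/32 = 4.84×10^-5 m⁴; J_BC = π(0.135)⁴/32 = 3.26×10^-5 m⁴; J_CD = π(0.147)⁴/32 = 4.58×10^-5 m⁴.
θ = (T/G)·Σ L_i/J_i = (18400/36.3×10⁹)·(2.88/4.84×10^-5 + 0.774/3.26×10^-5 + 2.36/4.58×10^-5) = 0.06830 rad.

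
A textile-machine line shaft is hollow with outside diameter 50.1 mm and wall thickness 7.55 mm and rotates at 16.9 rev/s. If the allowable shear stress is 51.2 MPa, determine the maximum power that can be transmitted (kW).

102 kW

J = π(d_o⁴ − d_i⁴)/32 = π(0.0501⁴ − 0.0350⁴)/32 = 4.712×10^-7 m⁴.
T_max = τ_allow·J/r = 5.12×10^7 × 4.712×10^-7 / 0.0250 = 963.1 N·m.
ω = 2π·16.9 = 106.2 rad/s, so P_max = T_max·ω = 1.023×10^5 W.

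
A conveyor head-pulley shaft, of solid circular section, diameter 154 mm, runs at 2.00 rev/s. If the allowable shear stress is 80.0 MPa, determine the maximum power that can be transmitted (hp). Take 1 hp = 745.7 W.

967 hp

J = πd⁴/32 = π(0.154)⁴/32 = 5.522×10^-5 m⁴.
T_max = τ_allow·J/r = 8.00×10^7 × 5.522×10^-5 / 0.0770 = 57370 N·m.
ω = 2π·2.00 = 12.57 rad/s, so P_max = T_max·ω = 7.209×10^5 W.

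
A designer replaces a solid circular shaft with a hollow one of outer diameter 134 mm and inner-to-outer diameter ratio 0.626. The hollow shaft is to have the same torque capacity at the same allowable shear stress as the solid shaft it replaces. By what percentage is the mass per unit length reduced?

Equal τ_max and T ⇒ the solid shaft needs d_s³ = d_o³(1−k⁴), so d_s = 134·(1−0.626⁴)^(1/3) = 126.8 mm.
Area ratio A_h/A_s = d_o²(1−k²)/d_s² = (1−k²)/(1−k⁴)^(2/3) = 0.6796.
Mass saving = 1 − 0.6796 = 32.0 %.

32.0 %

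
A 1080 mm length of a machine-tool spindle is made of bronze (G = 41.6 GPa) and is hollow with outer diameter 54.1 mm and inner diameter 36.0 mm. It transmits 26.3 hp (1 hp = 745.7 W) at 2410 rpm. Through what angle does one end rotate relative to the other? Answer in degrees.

ω = 2π·2410/60 = 252.4 rad/s, so T = P/ω = 26.3×745.7 / 252.4 = 77.71 N·m.
J = π(d_o⁴ − d_i⁴)/32 = π(0.0541⁴ − 0.0360⁴)/32 = 6.761×10^-7 m⁴.
θ = T·L/(G·J) = 77.71 × 1.08 / (41.6×10⁹ × 6.761×10^-7) = 2.984×10^-3 rad.

0.171°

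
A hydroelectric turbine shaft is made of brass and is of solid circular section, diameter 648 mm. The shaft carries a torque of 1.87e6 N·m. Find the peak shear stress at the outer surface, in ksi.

5.08 ksi

J = πd⁴/32 = π(0.648)⁴/32 = 0.01731 m⁴.
τ_max = T·r/J = 1.870e6 × 0.324 / 0.01731 = 3.500×10^7 Pa.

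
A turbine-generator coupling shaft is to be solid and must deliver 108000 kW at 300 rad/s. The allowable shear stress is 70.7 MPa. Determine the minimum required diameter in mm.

296 mm

ω = 300 rad/s, so T = P/ω = 108000×10³ / 300.0 = 360000 N·m.
For a solid shaft τ_max = 16T/(πd³), so d = (16T/(π τ_allow))^(1/3) = (16·360000/(π·7.07×10^7))^(1/3) = 0.2960 m.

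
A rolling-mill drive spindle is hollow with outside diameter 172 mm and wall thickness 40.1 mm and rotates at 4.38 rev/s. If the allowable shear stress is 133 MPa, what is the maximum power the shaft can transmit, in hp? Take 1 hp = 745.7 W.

J = π(d_o⁴ − d_i⁴)/32 = π(0.172⁴ − 0.0918⁴)/32 = 7.895×10^-5 m⁴.
T_max = τ_allow·J/r = 1.33×10^8 × 7.895×10^-5 / 0.0860 = 122100 N·m.
ω = 2π·4.38 = 27.52 rad/s, so P_max = T_max·ω = 3.360×10^6 W.

4510 hp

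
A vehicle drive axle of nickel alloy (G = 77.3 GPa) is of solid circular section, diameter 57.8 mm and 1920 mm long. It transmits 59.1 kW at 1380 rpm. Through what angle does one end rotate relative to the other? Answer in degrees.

ω = 2π·1380/60 = 144.5 rad/s, so T = P/ω = 59.1×10³ / 144.5 = 409.0 N·m.
J = πd⁴/32 = π(0.0578)⁴/32 = 1.096×10^-6 m⁴.
θ = T·L/(G·J) = 409.0 × 1.92 / (77.3×10⁹ × 1.096×10^-6) = 9.270×10^-3 rad.

0.531°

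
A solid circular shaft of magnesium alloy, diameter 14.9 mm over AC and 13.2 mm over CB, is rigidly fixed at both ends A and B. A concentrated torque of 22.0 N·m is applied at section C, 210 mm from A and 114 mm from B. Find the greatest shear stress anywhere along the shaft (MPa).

25.9 MPa

Compatibility: T_A·a/J_AC = T_B·b/J_CB with T_A + T_B = T₀.
J_AC = 4.84×10^-9 m⁴, J_CB = 2.98×10^-9 m⁴, so T_A = T₀·(J_AC/a)/((J_AC/a)+(J_CB/b)) = 10.31 N·m, T_B = 11.69 N·m.
τ in each portion: τ_AC = 1.59×10^7 Pa, τ_CB = 2.59×10^7 Pa; maximum is in CB.
τ_max = T_CB·r/J = 11.69·0.00660/2.98×10^-9 = 2.589×10^7 Pa.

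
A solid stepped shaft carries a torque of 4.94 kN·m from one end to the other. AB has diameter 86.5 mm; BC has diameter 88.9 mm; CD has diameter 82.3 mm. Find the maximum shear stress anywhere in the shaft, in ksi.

6.55 ksi

Under the same torque, τ_max = 16T/(πd³) is largest where d is smallest — segment CD (d = 82.3 mm).
τ_max = 16·4940/(π·(0.0823)³) = 4.513×10^7 Pa.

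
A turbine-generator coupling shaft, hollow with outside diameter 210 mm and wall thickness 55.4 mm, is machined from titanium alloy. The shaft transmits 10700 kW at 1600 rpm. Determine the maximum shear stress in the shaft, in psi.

ω = 2π·1600/60 = 167.6 rad/s, so T = P/ω = 10700×10³ / 167.6 = 63860 N·m.
J = π(d_o⁴ − d_i⁴)/32 = π(0.210⁴ − 0.0992⁴)/32 = 1.814×10^-4 m⁴.
τ_max = T·r/J = 63860 × 0.105 / 1.814×10^-4 = 3.696×10^7 Pa.

5360 psi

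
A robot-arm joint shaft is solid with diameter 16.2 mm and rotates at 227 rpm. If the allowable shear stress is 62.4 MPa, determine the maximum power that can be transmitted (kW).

J = πd⁴/32 = π(0.0162)⁴/32 = 6.762×10^-9 m⁴.
T_max = τ_allow·J/r = 6.24×10^7 × 6.762×10^-9 / 0.00810 = 52.09 N·m.
ω = 2π·227/60 = 23.77 rad/s, so P_max = T_max·ω = 1238 W.

1.24 kW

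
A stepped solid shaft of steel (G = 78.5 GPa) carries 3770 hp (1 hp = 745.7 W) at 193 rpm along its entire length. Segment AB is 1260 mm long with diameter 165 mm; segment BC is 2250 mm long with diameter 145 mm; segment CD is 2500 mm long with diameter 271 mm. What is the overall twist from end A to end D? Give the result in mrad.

131 mrad

ω = 2π·193/60 = 20.21 rad/s, so T = P/ω = 3770×745.7 / 20.21 = 139100 N·m.
J_AB = π(0.165)⁴/32 = 7.28×10^-5 m⁴; J_BC = π(0.145)⁴/32 = 4.34×10^-5 m⁴; J_CD = π(0.271)⁴/32 = 5.30×10^-4 m⁴.
θ = (T/G)·Σ L_i/J_i = (139100/78.5×10⁹)·(1.26/7.28×10^-5 + 2.25/4.34×10^-5 + 2.50/5.30×10^-4) = 0.1309 rad.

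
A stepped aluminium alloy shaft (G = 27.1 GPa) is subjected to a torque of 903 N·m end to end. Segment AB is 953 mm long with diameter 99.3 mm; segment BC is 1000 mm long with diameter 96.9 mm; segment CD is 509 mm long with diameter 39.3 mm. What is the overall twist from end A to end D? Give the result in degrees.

J_AB = π(0.0993)⁴/32 = 9.55×10^-6 m⁴; J_BC = π(0.0969)⁴/32 = 8.66×10^-6 m⁴; J_CD = π(0.0393)⁴/32 = 2.34×10^-7 m⁴.
θ = (T/G)·Σ L_i/J_i = (903.0/27.1×10⁹)·(0.953/9.55×10^-6 + 1.00/8.66×10^-6 + 0.509/2.34×10^-7) = 0.07960 rad.

4.56°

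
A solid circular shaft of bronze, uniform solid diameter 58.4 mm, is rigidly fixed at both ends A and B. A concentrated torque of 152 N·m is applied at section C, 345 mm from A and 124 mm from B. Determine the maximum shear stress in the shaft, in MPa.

With uniform GJ and both ends fixed, compatibility θ_AC = θ_CB gives T_A·a = T_B·b, together with T_A + T_B = T₀.
T_A = T₀·b/(a+b) = 152.0·124/469.0 = 40.19 N·m; T_B = 111.8 N·m.
τ in each portion: τ_AC = 1.03×10^6 Pa, τ_CB = 2.86×10^6 Pa; maximum is in CB.
τ_max = T_CB·r/J = 111.8·0.0292/1.14×10^-6 = 2.859×10^6 Pa.

2.86 MPa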